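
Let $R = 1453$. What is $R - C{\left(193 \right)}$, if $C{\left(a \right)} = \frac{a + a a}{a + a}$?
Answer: $1356$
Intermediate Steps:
$C{\left(a \right)} = \frac{a + a^{2}}{2 a}$
$R - C{\left(193 \right)} = 1453 - \left(\frac{1}{2} + \frac{1}{2} \cdot 193\right) = 1453 - \left(\frac{1}{2} + \frac{193}{2}\right) = 1453 - 97 = 1356$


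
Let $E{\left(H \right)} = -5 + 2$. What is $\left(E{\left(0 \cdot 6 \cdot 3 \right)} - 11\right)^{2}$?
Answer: $196$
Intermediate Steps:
$E{\left(H \right)} = -3$
$\left(E{\left(0 \cdot 6 \cdot 3 \right)} - 11\right)^{2} = \left(-3 - 11\right)^{2} = \left(-14\right)^{2} = 196$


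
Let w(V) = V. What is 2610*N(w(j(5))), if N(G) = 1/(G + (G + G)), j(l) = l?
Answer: 174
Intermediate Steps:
N(G) = 1/(3*G) (N(G) = 1/(G + 2*G) = 1/(3*G))
2610*N(w(j(5))) = 2610*((1/3)/5) = 2610*((1/3)*(1/5)) = 2610*(1/15) = 174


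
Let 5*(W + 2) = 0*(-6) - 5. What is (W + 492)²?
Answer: 239121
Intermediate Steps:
W = -3 (W = -2 + (0*(-6) - 5)/5 = -2 + (0 - 5)/5 = -2 + (⅕)*(-5) = -2 - 1 = -3)
(W + 492)² = (-3 + 492)² = 489² = 239121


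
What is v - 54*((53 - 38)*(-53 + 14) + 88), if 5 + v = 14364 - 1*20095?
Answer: 21102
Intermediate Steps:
v = -5736 (v = -5 + (14364 - 1*20095) = -5 + (14364 - 20095) = -5 - 5731 = -5736)
v - 54*((53 - 38)*(-53 + 14) + 88) = -5736 - 54*((53 - 38)*(-53 + 14) + 88) = -5736 - 54*(15*(-39) + 88) = -5736 - 54*(-585 + 88) = -5736 - 54*(-497) = -5736 + 26838 = 21102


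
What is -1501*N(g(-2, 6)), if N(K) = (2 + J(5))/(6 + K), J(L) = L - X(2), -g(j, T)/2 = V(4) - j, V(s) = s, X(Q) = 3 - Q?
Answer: 1501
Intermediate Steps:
g(j, T) = -8 + 2*j (g(j, T) = -2*(4 - j) = -8 + 2*j)
J(L) = -1 + L (J(L) = L - (3 - 1*2) = L - (3 - 2) = L - 1*1 = L - 1 = -1 + L)
N(K) = 6/(6 + K) (N(K) = (2 + (-1 + 5))/(6 + K) = (2 + 4)/(6 + K) = 6/(6 + K))
-1501*N(g(-2, 6)) = -9006/(6 + (-8 + 2*(-2))) = -9006/(6 + (-8 - 4)) = -9006/(6 - 12) = -9006/(-6) = -9006*(-1)/6 = -1501*(-1) = 1501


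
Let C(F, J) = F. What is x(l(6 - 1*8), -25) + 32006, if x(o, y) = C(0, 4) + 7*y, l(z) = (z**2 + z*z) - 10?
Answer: 31831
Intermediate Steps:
l(z) = -10 + 2*z**2 (l(z) = (z**2 + z**2) - 10 = 2*z**2 - 10 = -10 + 2*z**2)
x(o, y) = 7*y (x(o, y) = 0 + 7*y = 7*y)
x(l(6 - 1*8), -25) + 32006 = 7*(-25) + 32006 = -175 + 32006 = 31831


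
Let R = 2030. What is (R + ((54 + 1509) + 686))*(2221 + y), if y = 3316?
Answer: 23692823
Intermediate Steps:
(R + ((54 + 1509) + 686))*(2221 + y) = (2030 + ((54 + 1509) + 686))*(2221 + 3316) = (2030 + (1563 + 686))*5537 = (2030 + 2249)*5537 = 4279*5537 = 23692823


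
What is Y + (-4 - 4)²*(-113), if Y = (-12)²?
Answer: -7088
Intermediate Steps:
Y = 144
Y + (-4 - 4)²*(-113) = 144 + (-4 - 4)²*(-113) = 144 + (-8)²*(-113) = 144 + 64*(-113) = 144 - 7232 = -7088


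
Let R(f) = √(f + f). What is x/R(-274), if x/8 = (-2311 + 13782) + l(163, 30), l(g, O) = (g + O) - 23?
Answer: -46564*I*√137/137 ≈ -3978.2*I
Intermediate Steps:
R(f) = √2*√f (R(f) = √(2*f) = √2*√f)
l(g, O) = -23 + O + g (l(g, O) = (O + g) - 23 = -23 + O + g)
x = 93128 (x = 8*((-2311 + 13782) + (-23 + 30 + 163)) = 8*(11471 + 170) = 8*11641 = 93128)
x/R(-274) = 93128/((√2*√(-274))) = 93128/((√2*(I*√274))) = 93128/((2*I*√137)) = 93128*(-I*√137/274) = -46564*I*√137/137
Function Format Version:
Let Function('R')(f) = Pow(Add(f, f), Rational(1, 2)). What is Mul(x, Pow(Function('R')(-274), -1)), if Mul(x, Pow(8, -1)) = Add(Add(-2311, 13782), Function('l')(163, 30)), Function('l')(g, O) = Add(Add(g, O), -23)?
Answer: Mul(Rational(-46564, 137), I, Pow(137, Rational(1, 2))) ≈ Mul(-3978.2, I)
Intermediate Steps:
Function('R')(f) = Mul(Pow(2, Rational(1, 2)), Pow(f, Rational(1, 2))) (Function('R')(f) = Pow(Mul(2, f), Rational(1, 2)) = Mul(Pow(2, Rational(1, 2)), Pow(f, Rational(1, 2))))
Function('l')(g, O) = Add(-23, O, g) (Function('l')(g, O) = Add(Add(O, g), -23) = Add(-23, O, g))
x = 93128 (x = Mul(8, Add(Add(-2311, 13782), Add(-23, 30, 163))) = Mul(8, Add(11471, 170)) = Mul(8, 11641) = 93128)
Mul(x, Pow(Function('R')(-274), -1)) = Mul(93128, Pow(Mul(Pow(2, Rational(1, 2)), Pow(-274, Rational(1, 2))), -1)) = Mul(93128, Pow(Mul(Pow(2, Rational(1, 2)), Mul(I, Pow(274, Rational(1, 2)))), -1)) = Mul(93128, Pow(Mul(2, I, Pow(137, Rational(1, 2))), -1)) = Mul(93128, Mul(Rational(-1, 274), I, Pow(137, Rational(1, 2)))) = Mul(Rational(-46564, 137), I, Pow(137, Rational(1, 2)))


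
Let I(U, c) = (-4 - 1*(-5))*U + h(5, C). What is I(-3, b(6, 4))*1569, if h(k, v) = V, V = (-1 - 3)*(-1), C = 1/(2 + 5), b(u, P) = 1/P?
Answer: 1569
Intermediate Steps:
C = ⅐ (C = 1/7 = ⅐ ≈ 0.14286)
V = 4 (V = -4*(-1) = 4)
h(k, v) = 4
I(U, c) = 4 + U (I(U, c) = (-4 - 1*(-5))*U + 4 = (-4 + 5)*U + 4 = 1*U + 4 = U + 4 = 4 + U)
I(-3, b(6, 4))*1569 = (4 - 3)*1569 = 1*1569 = 1569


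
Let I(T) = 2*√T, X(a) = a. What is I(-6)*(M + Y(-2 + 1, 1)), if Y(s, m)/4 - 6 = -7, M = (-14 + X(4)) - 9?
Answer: -46*I*√6 ≈ -112.68*I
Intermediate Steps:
M = -19 (M = (-14 + 4) - 9 = -10 - 9 = -19)
Y(s, m) = -4 (Y(s, m) = 24 + 4*(-7) = 24 - 28 = -4)
I(-6)*(M + Y(-2 + 1, 1)) = (2*√(-6))*(-19 - 4) = (2*(I*√6))*(-23) = (2*I*√6)*(-23) = -46*I*√6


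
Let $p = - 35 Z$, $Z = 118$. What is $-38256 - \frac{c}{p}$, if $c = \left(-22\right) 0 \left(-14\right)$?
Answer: $-38256$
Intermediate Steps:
$p = -4130$ ($p = \left(-35\right) 118 = -4130$)
$c = 0$ ($c = 0 \left(-14\right) = 0$)
$-38256 - \frac{c}{p} = -38256 - \frac{0}{-4130} = -38256 - 0 \left(- \frac{1}{4130}\right) = -38256 - 0 = -38256 + 0 = -38256$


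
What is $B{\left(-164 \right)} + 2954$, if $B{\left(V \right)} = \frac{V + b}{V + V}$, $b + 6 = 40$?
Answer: $\frac{484521}{164} \approx 2954.4$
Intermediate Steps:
$b = 34$ ($b = -6 + 40 = 34$)
$B{\left(V \right)} = \frac{34 + V}{2 V}$ ($B{\left(V \right)} = \frac{V + 34}{V + V} = \frac{34 + V}{2 V}$)
$B{\left(-164 \right)} + 2954 = \frac{34 - 164}{2 \left(-164\right)} + 2954 = \frac{1}{2} \left(- \frac{1}{164}\right) \left(-130\right) + 2954 = \frac{65}{164} + 2954 = \frac{484521}{164}$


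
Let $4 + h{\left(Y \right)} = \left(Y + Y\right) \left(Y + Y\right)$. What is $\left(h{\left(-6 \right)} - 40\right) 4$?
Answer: $400$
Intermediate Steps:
$h{\left(Y \right)} = -4 + 4 Y^{2}$ ($h{\left(Y \right)} = -4 + \left(Y + Y\right) \left(Y + Y\right) = -4 + 2 Y 2 Y = -4 + 4 Y^{2}$)
$\left(h{\left(-6 \right)} - 40\right) 4 = \left(\left(-4 + 4 \left(-6\right)^{2}\right) - 40\right) 4 = \left(\left(-4 + 4 \cdot 36\right) - 40\right) 4 = \left(\left(-4 + 144\right) - 40\right) 4 = \left(140 - 40\right) 4 = 100 \cdot 4 = 400$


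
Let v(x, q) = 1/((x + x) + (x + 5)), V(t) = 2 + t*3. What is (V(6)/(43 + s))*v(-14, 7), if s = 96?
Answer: -20/5143 ≈ -0.0038888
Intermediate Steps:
V(t) = 2 + 3*t
v(x, q) = 1/(5 + 3*x) (v(x, q) = 1/(2*x + (5 + x)) = 1/(5 + 3*x))
(V(6)/(43 + s))*v(-14, 7) = ((2 + 3*6)/(43 + 96))/(5 + 3*(-14)) = ((2 + 18)/139)/(5 - 42) = ((1/139)*20)/(-37) = (20/139)*(-1/37) = -20/5143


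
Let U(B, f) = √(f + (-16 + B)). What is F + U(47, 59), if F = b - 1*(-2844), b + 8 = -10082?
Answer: -7246 + 3*√10 ≈ -7236.5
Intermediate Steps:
b = -10090 (b = -8 - 10082 = -10090)
U(B, f) = √(-16 + B + f)
F = -7246 (F = -10090 - 1*(-2844) = -10090 + 2844 = -7246)
F + U(47, 59) = -7246 + √(-16 + 47 + 59) = -7246 + √90 = -7246 + 3*√10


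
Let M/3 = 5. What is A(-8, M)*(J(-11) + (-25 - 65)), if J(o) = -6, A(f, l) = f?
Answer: 768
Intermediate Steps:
M = 15 (M = 3*5 = 15)
A(-8, M)*(J(-11) + (-25 - 65)) = -8*(-6 + (-25 - 65)) = -8*(-6 - 90) = -8*(-96) = 768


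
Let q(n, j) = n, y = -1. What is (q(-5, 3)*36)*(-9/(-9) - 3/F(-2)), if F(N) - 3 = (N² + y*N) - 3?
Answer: -90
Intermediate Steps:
F(N) = N² - N (F(N) = 3 + ((N² - N) - 3) = 3 + (-3 + N² - N) = N² - N)
(q(-5, 3)*36)*(-9/(-9) - 3/F(-2)) = (-5*36)*(-9/(-9) - 3*(-1/(2*(-1 - 2)))) = -180*(-9*(-⅑) - 3/((-2*(-3)))) = -180*(1 - 3/6) = -180*(1 - 3*⅙) = -180*(1 - ½) = -180*½ = -90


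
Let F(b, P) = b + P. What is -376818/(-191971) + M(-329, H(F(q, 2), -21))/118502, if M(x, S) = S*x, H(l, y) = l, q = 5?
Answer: 3400890571/1749919034 ≈ 1.9435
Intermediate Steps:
F(b, P) = P + b
-376818/(-191971) + M(-329, H(F(q, 2), -21))/118502 = -376818/(-191971) + ((2 + 5)*(-329))/118502 = -376818*(-1/191971) + (7*(-329))*(1/118502) = 28986/14767 - 2303*1/118502 = 28986/14767 - 2303/118502 = 3400890571/1749919034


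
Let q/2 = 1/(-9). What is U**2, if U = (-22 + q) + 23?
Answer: 49/81 ≈ 0.60494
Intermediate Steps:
q = -2/9 (q = 2/(-9) = 2*(-1/9) = -2/9 ≈ -0.22222)
U = 7/9 (U = (-22 - 2/9) + 23 = -200/9 + 23 = 7/9 ≈ 0.77778)
U**2 = (7/9)**2 = 49/81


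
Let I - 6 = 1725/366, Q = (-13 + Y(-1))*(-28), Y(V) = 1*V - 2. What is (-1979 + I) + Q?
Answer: -185475/122 ≈ -1520.3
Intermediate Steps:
Y(V) = -2 + V (Y(V) = V - 2 = -2 + V)
Q = 448 (Q = (-13 + (-2 - 1))*(-28) = (-13 - 3)*(-28) = -16*(-28) = 448)
I = 1307/122 (I = 6 + 1725/366 = 6 + 1725*(1/366) = 6 + 575/122 = 1307/122 ≈ 10.713)
(-1979 + I) + Q = (-1979 + 1307/122) + 448 = -240131/122 + 448 = -185475/122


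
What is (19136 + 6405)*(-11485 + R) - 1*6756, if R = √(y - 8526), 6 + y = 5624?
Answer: -293345141 + 51082*I*√727 ≈ -2.9335e+8 + 1.3773e+6*I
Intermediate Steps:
y = 5618 (y = -6 + 5624 = 5618)
R = 2*I*√727 (R = √(5618 - 8526) = √(-2908) = 2*I*√727 ≈ 53.926*I)
(19136 + 6405)*(-11485 + R) - 1*6756 = (19136 + 6405)*(-11485 + 2*I*√727) - 1*6756 = 25541*(-11485 + 2*I*√727) - 6756 = (-293338385 + 51082*I*√727) - 6756 = -293345141 + 51082*I*√727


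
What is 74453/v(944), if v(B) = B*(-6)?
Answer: -74453/5664 ≈ -13.145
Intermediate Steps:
v(B) = -6*B
74453/v(944) = 74453/((-6*944)) = 74453/(-5664) = 74453*(-1/5664) = -74453/5664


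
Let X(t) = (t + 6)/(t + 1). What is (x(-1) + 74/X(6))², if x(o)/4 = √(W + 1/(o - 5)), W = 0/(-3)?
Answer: 66985/36 + 518*I*√6/9 ≈ 1860.7 + 140.98*I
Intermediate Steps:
W = 0 (W = 0*(-⅓) = 0)
X(t) = (6 + t)/(1 + t)
x(o) = 4*√(1/(-5 + o)) (x(o) = 4*√(0 + 1/(o - 5)) = 4*√(0 + 1/(-5 + o)) = 4*√(1/(-5 + o)))
(x(-1) + 74/X(6))² = (4*√(1/(-5 - 1)) + 74/(((6 + 6)/(1 + 6))))² = (4*√(1/(-6)) + 74/((12/7)))² = (4*√(-⅙) + 74/(((⅐)*12)))² = (4*(I*√6/6) + 74/(12/7))² = (2*I*√6/3 + 74*(7/12))² = (2*I*√6/3 + 259/6)² = (259/6 + 2*I*√6/3)²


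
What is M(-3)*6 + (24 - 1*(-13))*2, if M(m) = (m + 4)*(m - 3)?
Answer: 38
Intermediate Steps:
M(m) = (-3 + m)*(4 + m) (M(m) = (4 + m)*(-3 + m) = (-3 + m)*(4 + m))
M(-3)*6 + (24 - 1*(-13))*2 = (-12 - 3 + (-3)²)*6 + (24 - 1*(-13))*2 = (-12 - 3 + 9)*6 + (24 + 13)*2 = -6*6 + 37*2 = -36 + 74 = 38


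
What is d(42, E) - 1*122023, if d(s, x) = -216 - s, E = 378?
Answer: -122281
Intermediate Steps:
d(42, E) - 1*122023 = (-216 - 1*42) - 1*122023 = (-216 - 42) - 122023 = -258 - 122023 = -122281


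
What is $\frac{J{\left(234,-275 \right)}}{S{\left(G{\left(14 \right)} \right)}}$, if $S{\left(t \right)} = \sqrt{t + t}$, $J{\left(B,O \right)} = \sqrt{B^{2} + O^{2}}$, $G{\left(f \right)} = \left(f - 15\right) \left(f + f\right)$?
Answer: $- \frac{i \sqrt{1825334}}{28} \approx - 48.252 i$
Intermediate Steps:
$G{\left(f \right)} = 2 f \left(-15 + f\right)$ ($G{\left(f \right)} = \left(-15 + f\right) 2 f = 2 f \left(-15 + f\right)$)
$S{\left(t \right)} = \sqrt{2} \sqrt{t}$ ($S{\left(t \right)} = \sqrt{2 t} = \sqrt{2} \sqrt{t}$)
$\frac{J{\left(234,-275 \right)}}{S{\left(G{\left(14 \right)} \right)}} = \frac{\sqrt{234^{2} + \left(-275\right)^{2}}}{\sqrt{2} \sqrt{2 \cdot 14 \left(-15 + 14\right)}} = \frac{\sqrt{54756 + 75625}}{\sqrt{2} \sqrt{2 \cdot 14 \left(-1\right)}} = \frac{\sqrt{130381}}{\sqrt{2} \sqrt{-28}} = \frac{\sqrt{130381}}{\sqrt{2} \cdot 2 i \sqrt{7}} = \frac{\sqrt{130381}}{2 i \sqrt{14}} = \sqrt{130381} \left(- \frac{i \sqrt{14}}{28}\right) = - \frac{i \sqrt{1825334}}{28}$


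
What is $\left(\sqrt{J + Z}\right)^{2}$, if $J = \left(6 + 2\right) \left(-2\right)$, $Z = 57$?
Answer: $41$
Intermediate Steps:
$J = -16$ ($J = 8 \left(-2\right) = -16$)
$\left(\sqrt{J + Z}\right)^{2} = \left(\sqrt{-16 + 57}\right)^{2} = \left(\sqrt{41}\right)^{2} = 41$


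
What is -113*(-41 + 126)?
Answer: -9605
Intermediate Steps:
-113*(-41 + 126) = -113*85 = -9605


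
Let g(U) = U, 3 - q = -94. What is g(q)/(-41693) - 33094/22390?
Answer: -690979986/466753135 ≈ -1.4804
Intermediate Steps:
q = 97 (q = 3 - 1*(-94) = 3 + 94 = 97)
g(q)/(-41693) - 33094/22390 = 97/(-41693) - 33094/22390 = 97*(-1/41693) - 33094*1/22390 = -97/41693 - 16547/11195 = -690979986/466753135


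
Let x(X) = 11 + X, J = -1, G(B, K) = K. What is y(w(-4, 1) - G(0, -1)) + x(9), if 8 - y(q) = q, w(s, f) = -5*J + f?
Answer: 21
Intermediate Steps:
w(s, f) = 5 + f (w(s, f) = -5*(-1) + f = 5 + f)
y(q) = 8 - q
y(w(-4, 1) - G(0, -1)) + x(9) = (8 - ((5 + 1) - 1*(-1))) + (11 + 9) = (8 - (6 + 1)) + 20 = (8 - 1*7) + 20 = (8 - 7) + 20 = 1 + 20 = 21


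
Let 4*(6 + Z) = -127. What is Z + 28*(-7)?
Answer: -935/4 ≈ -233.75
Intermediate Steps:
Z = -151/4 (Z = -6 + (¼)*(-127) = -6 - 127/4 = -151/4 ≈ -37.750)
Z + 28*(-7) = -151/4 + 28*(-7) = -151/4 - 196 = -935/4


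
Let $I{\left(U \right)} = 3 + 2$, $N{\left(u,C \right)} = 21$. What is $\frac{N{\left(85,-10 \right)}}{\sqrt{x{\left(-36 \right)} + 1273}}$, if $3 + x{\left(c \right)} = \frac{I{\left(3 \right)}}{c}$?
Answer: $\frac{126 \sqrt{45715}}{45715} \approx 0.58931$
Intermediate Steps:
$I{\left(U \right)} = 5$
$x{\left(c \right)} = -3 + \frac{5}{c}$
$\frac{N{\left(85,-10 \right)}}{\sqrt{x{\left(-36 \right)} + 1273}} = \frac{21}{\sqrt{\left(-3 + \frac{5}{-36}\right) + 1273}} = \frac{21}{\sqrt{\left(-3 + 5 \left(- \frac{1}{36}\right)\right) + 1273}} = \frac{21}{\sqrt{\left(-3 - \frac{5}{36}\right) + 1273}} = \frac{21}{\sqrt{- \frac{113}{36} + 1273}} = \frac{21}{\sqrt{\frac{45715}{36}}} = \frac{21}{\frac{1}{6} \sqrt{45715}} = 21 \frac{6 \sqrt{45715}}{45715} = \frac{126 \sqrt{45715}}{45715}$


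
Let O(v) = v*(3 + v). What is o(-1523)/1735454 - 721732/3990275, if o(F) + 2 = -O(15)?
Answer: -626809020564/3462469354925 ≈ -0.18103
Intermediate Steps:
o(F) = -272 (o(F) = -2 - 15*(3 + 15) = -2 - 15*18 = -2 - 1*270 = -2 - 270 = -272)
o(-1523)/1735454 - 721732/3990275 = -272/1735454 - 721732/3990275 = -272*1/1735454 - 721732*1/3990275 = -136/867727 - 721732/3990275 = -626809020564/3462469354925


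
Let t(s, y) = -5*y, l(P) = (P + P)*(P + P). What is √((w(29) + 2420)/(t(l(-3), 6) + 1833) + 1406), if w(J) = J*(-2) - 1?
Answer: 3*√56480177/601 ≈ 37.514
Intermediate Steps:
l(P) = 4*P² (l(P) = (2*P)*(2*P) = 4*P²)
w(J) = -1 - 2*J (w(J) = -2*J - 1 = -1 - 2*J)
√((w(29) + 2420)/(t(l(-3), 6) + 1833) + 1406) = √(((-1 - 2*29) + 2420)/(-5*6 + 1833) + 1406) = √(((-1 - 58) + 2420)/(-30 + 1833) + 1406) = √((-59 + 2420)/1803 + 1406) = √(2361*(1/1803) + 1406) = √(787/601 + 1406) = √(845793/601) = 3*√56480177/601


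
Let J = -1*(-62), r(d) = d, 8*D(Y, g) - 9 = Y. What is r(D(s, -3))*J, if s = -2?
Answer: 217/4 ≈ 54.250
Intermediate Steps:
D(Y, g) = 9/8 + Y/8
J = 62
r(D(s, -3))*J = (9/8 + (⅛)*(-2))*62 = (9/8 - ¼)*62 = (7/8)*62 = 217/4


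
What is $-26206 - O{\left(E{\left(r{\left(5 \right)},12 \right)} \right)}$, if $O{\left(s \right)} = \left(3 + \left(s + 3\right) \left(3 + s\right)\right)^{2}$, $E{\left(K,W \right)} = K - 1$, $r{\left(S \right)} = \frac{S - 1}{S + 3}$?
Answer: $- \frac{420665}{16} \approx -26292.0$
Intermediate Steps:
$r{\left(S \right)} = \frac{-1 + S}{3 + S}$
$E{\left(K,W \right)} = -1 + K$ ($E{\left(K,W \right)} = K - 1 = -1 + K$)
$O{\left(s \right)} = \left(3 + \left(3 + s\right)^{2}\right)^{2}$ ($O{\left(s \right)} = \left(3 + \left(3 + s\right) \left(3 + s\right)\right)^{2} = \left(3 + \left(3 + s\right)^{2}\right)^{2}$)
$-26206 - O{\left(E{\left(r{\left(5 \right)},12 \right)} \right)} = -26206 - \left(3 + \left(3 - \left(1 - \frac{-1 + 5}{3 + 5}\right)\right)^{2}\right)^{2} = -26206 - \left(3 + \left(3 - \left(1 - \frac{1}{8} \cdot 4\right)\right)^{2}\right)^{2} = -26206 - \left(3 + \left(3 + \left(-1 + \frac{1}{8} \cdot 4\right)\right)^{2}\right)^{2} = -26206 - \left(3 + \left(3 + \left(-1 + \frac{1}{2}\right)\right)^{2}\right)^{2} = -26206 - \left(3 + \left(3 - \frac{1}{2}\right)^{2}\right)^{2} = -26206 - \left(3 + \left(\frac{5}{2}\right)^{2}\right)^{2} = -26206 - \left(3 + \frac{25}{4}\right)^{2} = -26206 - \left(\frac{37}{4}\right)^{2} = -26206 - \frac{1369}{16} = - \frac{420665}{16}$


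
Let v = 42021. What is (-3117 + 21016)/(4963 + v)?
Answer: 2557/6712 ≈ 0.38096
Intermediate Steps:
(-3117 + 21016)/(4963 + v) = (-3117 + 21016)/(4963 + 42021) = 17899/46984 = 17899*(1/46984) = 2557/6712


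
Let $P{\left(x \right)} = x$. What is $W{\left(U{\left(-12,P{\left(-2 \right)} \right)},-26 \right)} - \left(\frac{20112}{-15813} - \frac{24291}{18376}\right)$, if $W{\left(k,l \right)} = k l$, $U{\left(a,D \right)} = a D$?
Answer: $- \frac{60189344539}{96859896} \approx -621.41$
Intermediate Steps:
$U{\left(a,D \right)} = D a$
$W{\left(U{\left(-12,P{\left(-2 \right)} \right)},-26 \right)} - \left(\frac{20112}{-15813} - \frac{24291}{18376}\right) = \left(-2\right) \left(-12\right) \left(-26\right) - \left(\frac{20112}{-15813} - \frac{24291}{18376}\right) = 24 \left(-26\right) - \left(20112 \left(- \frac{1}{15813}\right) - \frac{24291}{18376}\right) = -624 - \left(- \frac{6704}{5271} - \frac{24291}{18376}\right) = -624 - - \frac{251230565}{96859896} = -624 + \frac{251230565}{96859896} = - \frac{60189344539}{96859896}$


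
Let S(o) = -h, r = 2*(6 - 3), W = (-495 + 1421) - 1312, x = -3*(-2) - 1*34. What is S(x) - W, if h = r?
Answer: 380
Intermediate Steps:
x = -28 (x = 6 - 34 = -28)
W = -386 (W = 926 - 1312 = -386)
r = 6 (r = 2*3 = 6)
h = 6
S(o) = -6 (S(o) = -1*6 = -6)
S(x) - W = -6 - 1*(-386) = -6 + 386 = 380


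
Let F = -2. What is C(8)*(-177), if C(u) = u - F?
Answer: -1770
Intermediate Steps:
C(u) = 2 + u (C(u) = u - 1*(-2) = u + 2 = 2 + u)
C(8)*(-177) = (2 + 8)*(-177) = 10*(-177) = -1770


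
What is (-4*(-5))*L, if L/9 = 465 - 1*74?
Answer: 70380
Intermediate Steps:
L = 3519 (L = 9*(465 - 1*74) = 9*(465 - 74) = 9*391 = 3519)
(-4*(-5))*L = -4*(-5)*3519 = 20*3519 = 70380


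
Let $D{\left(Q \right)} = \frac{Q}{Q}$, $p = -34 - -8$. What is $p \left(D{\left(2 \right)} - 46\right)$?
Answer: $1170$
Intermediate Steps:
$p = -26$ ($p = -34 + 8 = -26$)
$D{\left(Q \right)} = 1$
$p \left(D{\left(2 \right)} - 46\right) = - 26 \left(1 - 46\right) = \left(-26\right) \left(-45\right) = 1170$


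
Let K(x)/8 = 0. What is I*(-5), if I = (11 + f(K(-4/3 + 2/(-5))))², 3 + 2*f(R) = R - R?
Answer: -1805/4 ≈ -451.25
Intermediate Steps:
K(x) = 0 (K(x) = 8*0 = 0)
f(R) = -3/2 (f(R) = -3/2 + (R - R)/2 = -3/2 + (½)*0 = -3/2 + 0 = -3/2)
I = 361/4 (I = (11 - 3/2)² = (19/2)² = 361/4 ≈ 90.250)
I*(-5) = (361/4)*(-5) = -1805/4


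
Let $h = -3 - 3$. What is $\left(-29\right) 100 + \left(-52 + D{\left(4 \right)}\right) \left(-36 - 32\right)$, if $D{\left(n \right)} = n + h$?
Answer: $772$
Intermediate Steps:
$h = -6$ ($h = -3 - 3 = -6$)
$D{\left(n \right)} = -6 + n$ ($D{\left(n \right)} = n - 6 = -6 + n$)
$\left(-29\right) 100 + \left(-52 + D{\left(4 \right)}\right) \left(-36 - 32\right) = \left(-29\right) 100 + \left(-52 + \left(-6 + 4\right)\right) \left(-36 - 32\right) = -2900 + \left(-52 - 2\right) \left(-68\right) = -2900 - -3672 = -2900 + 3672 = 772$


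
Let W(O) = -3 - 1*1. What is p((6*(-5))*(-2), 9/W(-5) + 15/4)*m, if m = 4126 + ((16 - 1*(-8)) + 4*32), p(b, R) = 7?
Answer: 29946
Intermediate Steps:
W(O) = -4 (W(O) = -3 - 1 = -4)
m = 4278 (m = 4126 + ((16 + 8) + 128) = 4126 + (24 + 128) = 4126 + 152 = 4278)
p((6*(-5))*(-2), 9/W(-5) + 15/4)*m = 7*4278 = 29946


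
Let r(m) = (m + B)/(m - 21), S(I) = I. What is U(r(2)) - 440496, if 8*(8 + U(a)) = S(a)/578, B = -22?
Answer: -9675229851/21964 ≈ -4.4050e+5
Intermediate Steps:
r(m) = (-22 + m)/(-21 + m) (r(m) = (m - 22)/(m - 21) = (-22 + m)/(-21 + m))
U(a) = -8 + a/4624 (U(a) = -8 + (a/578)/8 = -8 + a/4624)
U(r(2)) - 440496 = (-8 + ((-22 + 2)/(-21 + 2))/4624) - 440496 = (-8 + (-20/(-19))/4624) - 440496 = (-8 + (-1/19*(-20))/4624) - 440496 = (-8 + (1/4624)*(20/19)) - 440496 = (-8 + 5/21964) - 440496 = -175707/21964 - 440496 = -9675229851/21964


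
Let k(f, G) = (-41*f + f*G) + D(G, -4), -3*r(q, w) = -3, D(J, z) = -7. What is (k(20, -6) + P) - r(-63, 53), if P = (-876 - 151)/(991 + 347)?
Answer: -1269451/1338 ≈ -948.77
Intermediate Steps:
r(q, w) = 1 (r(q, w) = -⅓*(-3) = 1)
k(f, G) = -7 - 41*f + G*f (k(f, G) = (-41*f + f*G) - 7 = (-41*f + G*f) - 7 = -7 - 41*f + G*f)
P = -1027/1338 ≈ -0.76756
(k(20, -6) + P) - r(-63, 53) = ((-7 - 41*20 - 6*20) - 1027/1338) - 1*1 = ((-7 - 820 - 120) - 1027/1338) - 1 = (-947 - 1027/1338) - 1 = -1268113/1338 - 1 = -1269451/1338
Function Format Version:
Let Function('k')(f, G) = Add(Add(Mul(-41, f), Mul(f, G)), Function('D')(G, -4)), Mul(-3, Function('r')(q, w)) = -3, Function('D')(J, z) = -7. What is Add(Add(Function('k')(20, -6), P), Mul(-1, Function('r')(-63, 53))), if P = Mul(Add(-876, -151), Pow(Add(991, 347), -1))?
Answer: Rational(-1269451, 1338) ≈ -948.77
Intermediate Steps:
Function('r')(q, w) = 1 (Function('r')(q, w) = Mul(Rational(-1, 3), -3) = 1)
Function('k')(f, G) = Add(-7, Mul(-41, f), Mul(G, f)) (Function('k')(f, G) = Add(Add(Mul(-41, f), Mul(f, G)), -7) = Add(Add(Mul(-41, f), Mul(G, f)), -7) = Add(-7, Mul(-41, f), Mul(G, f)))
P = Rational(-1027, 1338) (P = Mul(-1027, Pow(1338, -1)) = Mul(-1027, Rational(1, 1338)) = Rational(-1027, 1338) ≈ -0.76756)
Add(Add(Function('k')(20, -6), P), Mul(-1, Function('r')(-63, 53))) = Add(Add(Add(-7, Mul(-41, 20), Mul(-6, 20)), Rational(-1027, 1338)), Mul(-1, 1)) = Add(Add(Add(-7, -820, -120), Rational(-1027, 1338)), -1) = Add(Add(-947, Rational(-1027, 1338)), -1) = Add(Rational(-1268113, 1338), -1) = Rational(-1269451, 1338)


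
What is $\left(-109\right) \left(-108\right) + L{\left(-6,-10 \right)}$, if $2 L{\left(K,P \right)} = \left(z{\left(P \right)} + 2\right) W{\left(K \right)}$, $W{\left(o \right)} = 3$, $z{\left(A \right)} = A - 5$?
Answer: $\frac{23505}{2} \approx 11753.0$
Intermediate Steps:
$z{\left(A \right)} = -5 + A$ ($z{\left(A \right)} = A - 5 = -5 + A$)
$L{\left(K,P \right)} = - \frac{9}{2} + \frac{3 P}{2}$ ($L{\left(K,P \right)} = \frac{\left(\left(-5 + P\right) + 2\right) 3}{2} = \frac{\left(-3 + P\right) 3}{2} = \frac{-9 + 3 P}{2} = - \frac{9}{2} + \frac{3 P}{2}$)
$\left(-109\right) \left(-108\right) + L{\left(-6,-10 \right)} = \left(-109\right) \left(-108\right) + \left(- \frac{9}{2} + \frac{3}{2} \left(-10\right)\right) = 11772 - \frac{39}{2} = \frac{23505}{2}$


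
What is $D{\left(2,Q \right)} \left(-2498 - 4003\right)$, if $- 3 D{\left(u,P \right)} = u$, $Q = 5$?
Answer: $4334$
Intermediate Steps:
$D{\left(u,P \right)} = - \frac{u}{3}$
$D{\left(2,Q \right)} \left(-2498 - 4003\right) = \left(- \frac{1}{3}\right) 2 \left(-2498 - 4003\right) = \left(- \frac{2}{3}\right) \left(-6501\right) = 4334$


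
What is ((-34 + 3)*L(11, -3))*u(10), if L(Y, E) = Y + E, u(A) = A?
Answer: -2480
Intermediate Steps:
L(Y, E) = E + Y
((-34 + 3)*L(11, -3))*u(10) = ((-34 + 3)*(-3 + 11))*10 = -31*8*10 = -248*10 = -2480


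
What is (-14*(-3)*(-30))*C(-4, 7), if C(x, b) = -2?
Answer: 2520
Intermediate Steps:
(-14*(-3)*(-30))*C(-4, 7) = (-14*(-3)*(-30))*(-2) = (42*(-30))*(-2) = -1260*(-2) = 2520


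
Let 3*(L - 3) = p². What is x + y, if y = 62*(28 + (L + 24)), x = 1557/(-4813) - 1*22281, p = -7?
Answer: -257861146/14439 ≈ -17859.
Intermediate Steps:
L = 58/3 (L = 3 + (⅓)*(-7)² = 3 + (⅓)*49 = 3 + 49/3 = 58/3 ≈ 19.333)
x = -107240010/4813 (x = 1557*(-1/4813) - 22281 = -1557/4813 - 22281 = -107240010/4813 ≈ -22281.)
y = 13268/3 (y = 62*(28 + (58/3 + 24)) = 62*(28 + 130/3) = 62*(214/3) = 13268/3 ≈ 4422.7)
x + y = -107240010/4813 + 13268/3 = -257861146/14439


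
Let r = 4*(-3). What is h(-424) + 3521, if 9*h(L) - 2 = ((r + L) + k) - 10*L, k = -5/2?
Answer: 70985/18 ≈ 3943.6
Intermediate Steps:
k = -5/2 (k = -5*1/2 = -5/2 ≈ -2.5000)
r = -12
h(L) = -25/18 - L (h(L) = 2/9 + (((-12 + L) - 5/2) - 10*L)/9 = 2/9 + ((-29/2 + L) - 10*L)/9 = 2/9 + (-29/2 - 9*L)/9 = 2/9 + (-29/18 - L) = -25/18 - L)
h(-424) + 3521 = (-25/18 - 1*(-424)) + 3521 = (-25/18 + 424) + 3521 = 7607/18 + 3521 = 70985/18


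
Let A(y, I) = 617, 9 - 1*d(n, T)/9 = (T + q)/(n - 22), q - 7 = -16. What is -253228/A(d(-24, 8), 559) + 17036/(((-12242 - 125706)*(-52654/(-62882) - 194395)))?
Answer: -53376084419721565125/130052933079853772 ≈ -410.42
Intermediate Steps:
q = -9 (q = 7 - 16 = -9)
d(n, T) = 81 - 9*(-9 + T)/(-22 + n) (d(n, T) = 81 - 9*(T - 9)/(n - 22) = 81 - 9*(-9 + T)/(-22 + n))
-253228/A(d(-24, 8), 559) + 17036/(((-12242 - 125706)*(-52654/(-62882) - 194395))) = -253228/617 + 17036/(((-12242 - 125706)*(-52654/(-62882) - 194395))) = -253228*1/617 + 17036/((-137948*(-52654*(-1/62882) - 194395))) = -253228/617 + 17036/((-137948*(26327/31441 - 194395))) = -253228/617 + 17036/((-137948*(-6111946868/31441))) = -253228/617 + 17036/(843130846546864/31441) = -253228/617 + 17036*(31441/843130846546864) = -253228/617 + 133907219/210782711636716 = -53376084419721565125/130052933079853772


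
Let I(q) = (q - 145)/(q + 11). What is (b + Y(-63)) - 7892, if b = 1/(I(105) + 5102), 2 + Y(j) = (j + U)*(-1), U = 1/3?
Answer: -386210025/49316 ≈ -7831.3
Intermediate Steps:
I(q) = (-145 + q)/(11 + q)
U = ⅓ ≈ 0.33333
Y(j) = -7/3 - j (Y(j) = -2 + (j + ⅓)*(-1) = -2 + (⅓ + j)*(-1) = -2 + (-⅓ - j) = -7/3 - j)
b = 29/147948 (b = 1/((-145 + 105)/(11 + 105) + 5102) = 1/(-40/116 + 5102) = 1/((1/116)*(-40) + 5102) = 1/(-10/29 + 5102) = 1/(147948/29) = 29/147948 ≈ 0.00019601)
(b + Y(-63)) - 7892 = (29/147948 + (-7/3 - 1*(-63))) - 7892 = (29/147948 + (-7/3 + 63)) - 7892 = (29/147948 + 182/3) - 7892 = 2991847/49316 - 7892 = -386210025/49316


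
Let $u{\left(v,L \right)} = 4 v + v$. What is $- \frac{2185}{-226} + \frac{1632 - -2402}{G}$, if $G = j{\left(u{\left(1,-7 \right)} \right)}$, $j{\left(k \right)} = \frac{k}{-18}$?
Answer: $- \frac{16399387}{1130} \approx -14513.0$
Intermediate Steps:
$u{\left(v,L \right)} = 5 v$
$j{\left(k \right)} = - \frac{k}{18}$ ($j{\left(k \right)} = k \left(- \frac{1}{18}\right) = - \frac{k}{18}$)
$G = - \frac{5}{18}$ ($G = - \frac{5 \cdot 1}{18} = \left(- \frac{1}{18}\right) 5 = - \frac{5}{18} \approx -0.27778$)
$- \frac{2185}{-226} + \frac{1632 - -2402}{G} = - \frac{2185}{-226} + \frac{1632 - -2402}{- \frac{5}{18}} = \left(-2185\right) \left(- \frac{1}{226}\right) + \left(1632 + 2402\right) \left(- \frac{18}{5}\right) = \frac{2185}{226} + 4034 \left(- \frac{18}{5}\right) = \frac{2185}{226} - \frac{72612}{5} = - \frac{16399387}{1130}$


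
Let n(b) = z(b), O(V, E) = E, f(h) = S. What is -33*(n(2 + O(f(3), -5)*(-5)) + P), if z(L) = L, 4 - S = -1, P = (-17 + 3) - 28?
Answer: 495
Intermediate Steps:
P = -42 (P = -14 - 28 = -42)
S = 5 (S = 4 - 1*(-1) = 4 + 1 = 5)
f(h) = 5
n(b) = b
-33*(n(2 + O(f(3), -5)*(-5)) + P) = -33*((2 - 5*(-5)) - 42) = -33*((2 + 25) - 42) = -33*(27 - 42) = -33*(-15) = 495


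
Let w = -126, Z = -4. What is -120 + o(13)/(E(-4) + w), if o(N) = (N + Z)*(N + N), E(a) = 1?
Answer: -15234/125 ≈ -121.87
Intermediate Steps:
o(N) = 2*N*(-4 + N) (o(N) = (N - 4)*(N + N) = (-4 + N)*(2*N) = 2*N*(-4 + N))
-120 + o(13)/(E(-4) + w) = -120 + (2*13*(-4 + 13))/(1 - 126) = -120 + (2*13*9)/(-125) = -120 - 1/125*234 = -120 - 234/125 = -15234/125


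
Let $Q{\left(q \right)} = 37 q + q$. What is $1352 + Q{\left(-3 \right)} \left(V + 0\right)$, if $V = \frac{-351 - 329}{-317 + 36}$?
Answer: $\frac{302392}{281} \approx 1076.1$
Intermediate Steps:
$V = \frac{680}{281}$ ($V = - \frac{680}{-281} = \left(-680\right) \left(- \frac{1}{281}\right) = \frac{680}{281} \approx 2.4199$)
$Q{\left(q \right)} = 38 q$
$1352 + Q{\left(-3 \right)} \left(V + 0\right) = 1352 + 38 \left(-3\right) \left(\frac{680}{281} + 0\right) = 1352 - \frac{77520}{281} = \frac{302392}{281}$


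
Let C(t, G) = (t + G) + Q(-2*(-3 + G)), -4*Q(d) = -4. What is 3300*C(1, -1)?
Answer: 3300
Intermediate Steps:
Q(d) = 1 (Q(d) = -¼*(-4) = 1)
C(t, G) = 1 + G + t (C(t, G) = (t + G) + 1 = (G + t) + 1 = 1 + G + t)
3300*C(1, -1) = 3300*(1 - 1 + 1) = 3300*1 = 3300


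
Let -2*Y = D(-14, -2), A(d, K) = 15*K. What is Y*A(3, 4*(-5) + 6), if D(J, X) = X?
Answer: -210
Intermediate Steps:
Y = 1 (Y = -½*(-2) = 1)
Y*A(3, 4*(-5) + 6) = 1*(15*(4*(-5) + 6)) = 1*(15*(-20 + 6)) = 1*(15*(-14)) = 1*(-210) = -210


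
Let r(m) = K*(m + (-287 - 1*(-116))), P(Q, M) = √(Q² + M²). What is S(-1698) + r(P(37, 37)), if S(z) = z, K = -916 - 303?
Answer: 206751 - 45103*√2 ≈ 1.4297e+5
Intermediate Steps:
K = -1219
P(Q, M) = √(M² + Q²)
r(m) = 208449 - 1219*m (r(m) = -1219*(m + (-287 - 1*(-116))) = -1219*(m + (-287 + 116)) = -1219*(m - 171) = -1219*(-171 + m) = 208449 - 1219*m)
S(-1698) + r(P(37, 37)) = -1698 + (208449 - 1219*√(37² + 37²)) = -1698 + (208449 - 1219*√(1369 + 1369)) = -1698 + (208449 - 45103*√2) = 206751 - 45103*√2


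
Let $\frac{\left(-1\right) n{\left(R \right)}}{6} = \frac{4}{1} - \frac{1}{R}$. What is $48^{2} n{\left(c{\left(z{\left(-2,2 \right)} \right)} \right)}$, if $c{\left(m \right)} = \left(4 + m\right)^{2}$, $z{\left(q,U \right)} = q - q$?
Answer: $-54432$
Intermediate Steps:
$z{\left(q,U \right)} = 0$
$n{\left(R \right)} = -24 + \frac{6}{R}$ ($n{\left(R \right)} = - 6 \left(\frac{4}{1} - \frac{1}{R}\right) = - 6 \left(4 \cdot 1 - \frac{1}{R}\right) = - 6 \left(4 - \frac{1}{R}\right) = -24 + \frac{6}{R}$)
$48^{2} n{\left(c{\left(z{\left(-2,2 \right)} \right)} \right)} = 48^{2} \left(-24 + \frac{6}{\left(4 + 0\right)^{2}}\right) = 2304 \left(-24 + \frac{6}{4^{2}}\right) = 2304 \left(-24 + \frac{6}{16}\right) = 2304 \left(-24 + 6 \cdot \frac{1}{16}\right) = 2304 \left(-24 + \frac{3}{8}\right) = 2304 \left(- \frac{189}{8}\right) = -54432$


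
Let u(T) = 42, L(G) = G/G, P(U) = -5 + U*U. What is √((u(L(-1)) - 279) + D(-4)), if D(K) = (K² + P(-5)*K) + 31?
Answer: 3*I*√30 ≈ 16.432*I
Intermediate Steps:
P(U) = -5 + U²
L(G) = 1
D(K) = 31 + K² + 20*K (D(K) = (K² + (-5 + (-5)²)*K) + 31 = (K² + (-5 + 25)*K) + 31 = (K² + 20*K) + 31 = 31 + K² + 20*K)
√((u(L(-1)) - 279) + D(-4)) = √((42 - 279) + (31 + (-4)² + 20*(-4))) = √(-237 + (31 + 16 - 80)) = √(-237 - 33) = √(-270) = 3*I*√30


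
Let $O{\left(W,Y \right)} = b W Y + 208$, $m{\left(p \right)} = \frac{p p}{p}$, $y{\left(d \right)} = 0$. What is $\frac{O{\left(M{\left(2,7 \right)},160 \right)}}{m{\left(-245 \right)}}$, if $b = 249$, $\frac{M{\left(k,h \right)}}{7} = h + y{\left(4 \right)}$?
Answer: $- \frac{1952368}{245} \approx -7968.9$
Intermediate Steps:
$M{\left(k,h \right)} = 7 h$ ($M{\left(k,h \right)} = 7 \left(h + 0\right) = 7 h$)
$m{\left(p \right)} = p$ ($m{\left(p \right)} = \frac{p^{2}}{p} = p$)
$O{\left(W,Y \right)} = 208 + 249 W Y$ ($O{\left(W,Y \right)} = 249 W Y + 208 = 208 + 249 W Y$)
$\frac{O{\left(M{\left(2,7 \right)},160 \right)}}{m{\left(-245 \right)}} = \frac{208 + 249 \cdot 7 \cdot 7 \cdot 160}{-245} = \left(208 + 249 \cdot 49 \cdot 160\right) \left(- \frac{1}{245}\right) = \left(208 + 1952160\right) \left(- \frac{1}{245}\right) = 1952368 \left(- \frac{1}{245}\right) = - \frac{1952368}{245}$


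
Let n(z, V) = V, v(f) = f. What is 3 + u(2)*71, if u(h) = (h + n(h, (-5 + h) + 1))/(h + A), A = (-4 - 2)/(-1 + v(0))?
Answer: 3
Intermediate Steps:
A = 6 (A = (-4 - 2)/(-1 + 0) = -6/(-1) = -6*(-1) = 6)
u(h) = (-4 + 2*h)/(6 + h) (u(h) = (h + ((-5 + h) + 1))/(h + 6) = (h + (-4 + h))/(6 + h) = (-4 + 2*h)/(6 + h))
3 + u(2)*71 = 3 + (2*(-2 + 2)/(6 + 2))*71 = 3 + (2*0/8)*71 = 3 + (2*(⅛)*0)*71 = 3 + 0*71 = 3 + 0 = 3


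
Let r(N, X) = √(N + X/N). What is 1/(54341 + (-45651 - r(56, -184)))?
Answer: 60830/528612331 + 3*√287/528612331 ≈ 0.00011517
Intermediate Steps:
1/(54341 + (-45651 - r(56, -184))) = 1/(54341 + (-45651 - √(56 - 184/56))) = 1/(54341 + (-45651 - √(56 - 184*1/56))) = 1/(54341 + (-45651 - √(56 - 23/7))) = 1/(54341 + (-45651 - √(369/7))) = 1/(54341 + (-45651 - 3*√287/7)) = 1/(8690 - 3*√287/7)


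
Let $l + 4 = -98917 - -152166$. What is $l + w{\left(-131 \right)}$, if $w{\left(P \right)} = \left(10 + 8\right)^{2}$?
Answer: $53569$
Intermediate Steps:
$w{\left(P \right)} = 324$ ($w{\left(P \right)} = 18^{2} = 324$)
$l = 53245$ ($l = -4 - -53249 = -4 + \left(-98917 + 152166\right) = -4 + 53249 = 53245$)
$l + w{\left(-131 \right)} = 53245 + 324 = 53569$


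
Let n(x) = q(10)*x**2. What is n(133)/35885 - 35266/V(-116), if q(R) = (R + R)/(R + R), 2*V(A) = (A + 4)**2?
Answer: -82469643/16076480 ≈ -5.1298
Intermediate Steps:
V(A) = (4 + A)**2/2 (V(A) = (A + 4)**2/2 = (4 + A)**2/2)
q(R) = 1 (q(R) = (2*R)/((2*R)) = (2*R)*(1/(2*R)) = 1)
n(x) = x**2 (n(x) = 1*x**2 = x**2)
n(133)/35885 - 35266/V(-116) = 133**2/35885 - 35266*2/(4 - 116)**2 = 17689*(1/35885) - 35266/((1/2)*(-112)**2) = 17689/35885 - 35266/((1/2)*12544) = 17689/35885 - 35266/6272 = 17689/35885 - 35266*1/6272 = 17689/35885 - 2519/448 = -82469643/16076480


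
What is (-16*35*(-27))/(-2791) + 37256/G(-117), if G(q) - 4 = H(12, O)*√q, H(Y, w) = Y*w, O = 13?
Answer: -1332364793/248340389 - 544869*I*√13/88979 ≈ -5.3651 - 22.079*I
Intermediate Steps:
G(q) = 4 + 156*√q (G(q) = 4 + (12*13)*√q = 4 + 156*√q)
(-16*35*(-27))/(-2791) + 37256/G(-117) = (-16*35*(-27))/(-2791) + 37256/(4 + 156*√(-117)) = -560*(-27)*(-1/2791) + 37256/(4 + 156*(3*I*√13)) = 15120*(-1/2791) + 37256/(4 + 468*I*√13) = -15120/2791 + 37256/(4 + 468*I*√13)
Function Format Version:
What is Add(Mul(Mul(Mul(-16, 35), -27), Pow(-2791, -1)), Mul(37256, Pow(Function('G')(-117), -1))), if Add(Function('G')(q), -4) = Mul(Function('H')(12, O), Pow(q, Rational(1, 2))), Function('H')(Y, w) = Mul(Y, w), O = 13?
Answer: Add(Rational(-1332364793, 248340389), Mul(Rational(-544869, 88979), I, Pow(13, Rational(1, 2)))) ≈ Add(-5.3651, Mul(-22.079, I))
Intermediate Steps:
Function('G')(q) = Add(4, Mul(156, Pow(q, Rational(1, 2)))) (Function('G')(q) = Add(4, Mul(Mul(12, 13), Pow(q, Rational(1, 2)))) = Add(4, Mul(156, Pow(q, Rational(1, 2)))))
Add(Mul(Mul(Mul(-16, 35), -27), Pow(-2791, -1)), Mul(37256, Pow(Function('G')(-117), -1))) = Add(Mul(Mul(Mul(-16, 35), -27), Pow(-2791, -1)), Mul(37256, Pow(Add(4, Mul(156, Pow(-117, Rational(1, 2)))), -1))) = Add(Mul(Mul(-560, -27), Rational(-1, 2791)), Mul(37256, Pow(Add(4, Mul(156, Mul(3, I, Pow(13, Rational(1, 2))))), -1))) = Add(Mul(15120, Rational(-1, 2791)), Mul(37256, Pow(Add(4, Mul(468, I, Pow(13, Rational(1, 2)))), -1))) = Add(Rational(-15120, 2791), Mul(37256, Pow(Add(4, Mul(468, I, Pow(13, Rational(1, 2)))), -1)))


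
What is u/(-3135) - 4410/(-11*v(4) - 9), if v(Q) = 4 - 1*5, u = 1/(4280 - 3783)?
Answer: -3435599476/1558095 ≈ -2205.0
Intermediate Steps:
u = 1/497 ≈ 0.0020121
v(Q) = -1 (v(Q) = 4 - 5 = -1)
u/(-3135) - 4410/(-11*v(4) - 9) = (1/497)/(-3135) - 4410/(-11*(-1) - 9) = (1/497)*(-1/3135) - 4410/(11 - 9) = -1/1558095 - 4410/2 = -1/1558095 - 4410*½ = -1/1558095 - 2205 = -3435599476/1558095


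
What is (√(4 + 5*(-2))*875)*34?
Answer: 29750*I*√6 ≈ 72872.0*I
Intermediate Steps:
(√(4 + 5*(-2))*875)*34 = (√(4 - 10)*875)*34 = (√(-6)*875)*34 = ((I*√6)*875)*34 = (875*I*√6)*34 = 29750*I*√6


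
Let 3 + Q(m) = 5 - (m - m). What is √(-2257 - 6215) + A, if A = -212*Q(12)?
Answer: -424 + 2*I*√2118 ≈ -424.0 + 92.043*I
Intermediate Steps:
Q(m) = 2 (Q(m) = -3 + (5 - (m - m)) = -3 + (5 - 1*0) = -3 + (5 + 0) = -3 + 5 = 2)
A = -424 (A = -212*2 = -424)
√(-2257 - 6215) + A = √(-2257 - 6215) - 424 = √(-8472) - 424 = 2*I*√2118 - 424 = -424 + 2*I*√2118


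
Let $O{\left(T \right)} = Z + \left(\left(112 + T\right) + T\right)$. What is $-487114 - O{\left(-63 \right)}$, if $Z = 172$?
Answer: $-487272$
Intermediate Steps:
$O{\left(T \right)} = 284 + 2 T$ ($O{\left(T \right)} = 172 + \left(\left(112 + T\right) + T\right) = 172 + \left(112 + 2 T\right) = 284 + 2 T$)
$-487114 - O{\left(-63 \right)} = -487114 - \left(284 + 2 \left(-63\right)\right) = -487114 - \left(284 - 126\right) = -487114 - 158 = -487272$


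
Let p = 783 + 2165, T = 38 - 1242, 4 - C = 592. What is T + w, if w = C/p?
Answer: -887495/737 ≈ -1204.2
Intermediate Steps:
C = -588 (C = 4 - 1*592 = 4 - 592 = -588)
T = -1204
p = 2948
w = -147/737 (w = -588/2948 = -588*1/2948 = -147/737 ≈ -0.19946)
T + w = -1204 - 147/737 = -887495/737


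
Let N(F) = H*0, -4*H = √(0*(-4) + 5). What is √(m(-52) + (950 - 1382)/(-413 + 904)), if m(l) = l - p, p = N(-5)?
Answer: 2*I*√3187081/491 ≈ 7.2719*I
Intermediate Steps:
H = -√5/4 (H = -√(0*(-4) + 5)/4 = -√(0 + 5)/4 = -√5/4 ≈ -0.55902)
N(F) = 0 (N(F) = -√5/4*0 = 0)
p = 0
m(l) = l (m(l) = l - 1*0 = l + 0 = l)
√(m(-52) + (950 - 1382)/(-413 + 904)) = √(-52 + (950 - 1382)/(-413 + 904)) = √(-52 - 432/491) = √(-25964/491) = 2*I*√3187081/491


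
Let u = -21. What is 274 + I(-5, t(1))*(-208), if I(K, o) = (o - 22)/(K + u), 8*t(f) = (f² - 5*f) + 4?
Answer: 98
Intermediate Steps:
t(f) = ½ - 5*f/8 + f²/8 (t(f) = ((f² - 5*f) + 4)/8 = (4 + f² - 5*f)/8 = ½ - 5*f/8 + f²/8)
I(K, o) = (-22 + o)/(-21 + K) (I(K, o) = (o - 22)/(K - 21) = (-22 + o)/(-21 + K))
274 + I(-5, t(1))*(-208) = 274 + ((-22 + (½ - 5/8*1 + (⅛)*1²))/(-21 - 5))*(-208) = 274 + ((-22 + (½ - 5/8 + (⅛)*1))/(-26))*(-208) = 274 - (-22 + (½ - 5/8 + ⅛))/26*(-208) = 274 - (-22 + 0)/26*(-208) = 274 - 1/26*(-22)*(-208) = 274 + (11/13)*(-208) = 274 - 176 = 98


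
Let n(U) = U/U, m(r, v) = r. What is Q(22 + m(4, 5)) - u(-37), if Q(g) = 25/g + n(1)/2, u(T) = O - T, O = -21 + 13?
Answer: -358/13 ≈ -27.538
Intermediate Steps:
n(U) = 1
O = -8
u(T) = -8 - T
Q(g) = ½ + 25/g (Q(g) = 25/g + 1/2 = 25/g + 1*(½) = 25/g + ½ = ½ + 25/g)
Q(22 + m(4, 5)) - u(-37) = (50 + (22 + 4))/(2*(22 + 4)) - (-8 - 1*(-37)) = (½)*(50 + 26)/26 - (-8 + 37) = (½)*(1/26)*76 - 1*29 = 19/13 - 29 = -358/13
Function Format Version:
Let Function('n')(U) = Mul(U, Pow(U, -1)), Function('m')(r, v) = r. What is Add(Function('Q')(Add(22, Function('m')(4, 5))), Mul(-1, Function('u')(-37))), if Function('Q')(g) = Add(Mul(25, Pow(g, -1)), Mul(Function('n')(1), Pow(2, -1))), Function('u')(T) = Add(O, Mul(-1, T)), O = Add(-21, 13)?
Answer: Rational(-358, 13) ≈ -27.538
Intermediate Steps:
Function('n')(U) = 1
O = -8
Function('u')(T) = Add(-8, Mul(-1, T))
Function('Q')(g) = Add(Rational(1, 2), Mul(25, Pow(g, -1))) (Function('Q')(g) = Add(Mul(25, Pow(g, -1)), Mul(1, Pow(2, -1))) = Add(Mul(25, Pow(g, -1)), Mul(1, Rational(1, 2))) = Add(Mul(25, Pow(g, -1)), Rational(1, 2)) = Add(Rational(1, 2), Mul(25, Pow(g, -1))))
Add(Function('Q')(Add(22, Function('m')(4, 5))), Mul(-1, Function('u')(-37))) = Add(Mul(Rational(1, 2), Pow(Add(22, 4), -1), Add(50, Add(22, 4))), Mul(-1, Add(-8, Mul(-1, -37)))) = Add(Mul(Rational(1, 2), Pow(26, -1), Add(50, 26)), Mul(-1, Add(-8, 37))) = Add(Mul(Rational(1, 2), Rational(1, 26), 76), Mul(-1, 29)) = Add(Rational(19, 13), -29) = Rational(-358, 13)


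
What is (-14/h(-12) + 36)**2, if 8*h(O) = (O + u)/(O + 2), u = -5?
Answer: 258064/289 ≈ 892.96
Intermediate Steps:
h(O) = (-5 + O)/(8*(2 + O)) (h(O) = ((O - 5)/(O + 2))/8 = ((-5 + O)/(2 + O))/8 = (-5 + O)/(8*(2 + O)))
(-14/h(-12) + 36)**2 = (-14*8*(2 - 12)/(-5 - 12) + 36)**2 = (-14/((1/8)*(-17)/(-10)) + 36)**2 = (-14/((1/8)*(-1/10)*(-17)) + 36)**2 = (-14/17/80 + 36)**2 = (-14*80/17 + 36)**2 = (-1120/17 + 36)**2 = (-508/17)**2 = 258064/289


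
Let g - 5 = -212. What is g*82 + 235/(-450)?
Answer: -1527707/90 ≈ -16975.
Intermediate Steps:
g = -207 (g = 5 - 212 = -207)
g*82 + 235/(-450) = -207*82 + 235/(-450) = -16974 + 235*(-1/450) = -16974 - 47/90 = -1527707/90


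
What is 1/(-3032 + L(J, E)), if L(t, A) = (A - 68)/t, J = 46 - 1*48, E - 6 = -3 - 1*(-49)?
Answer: -1/3024 ≈ -0.00033069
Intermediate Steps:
E = 52 (E = 6 + (-3 - 1*(-49)) = 6 + (-3 + 49) = 6 + 46 = 52)
J = -2 (J = 46 - 48 = -2)
L(t, A) = (-68 + A)/t
1/(-3032 + L(J, E)) = 1/(-3032 + (-68 + 52)/(-2)) = 1/(-3032 - ½*(-16)) = 1/(-3032 + 8) = 1/(-3024) = -1/3024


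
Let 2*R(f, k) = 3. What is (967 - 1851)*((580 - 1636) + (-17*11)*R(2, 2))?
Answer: 1181466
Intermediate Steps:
R(f, k) = 3/2 (R(f, k) = (½)*3 = 3/2)
(967 - 1851)*((580 - 1636) + (-17*11)*R(2, 2)) = (967 - 1851)*((580 - 1636) - 17*11*(3/2)) = -884*(-1056 - 187*3/2) = -884*(-1056 - 561/2) = -884*(-2673/2) = 1181466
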